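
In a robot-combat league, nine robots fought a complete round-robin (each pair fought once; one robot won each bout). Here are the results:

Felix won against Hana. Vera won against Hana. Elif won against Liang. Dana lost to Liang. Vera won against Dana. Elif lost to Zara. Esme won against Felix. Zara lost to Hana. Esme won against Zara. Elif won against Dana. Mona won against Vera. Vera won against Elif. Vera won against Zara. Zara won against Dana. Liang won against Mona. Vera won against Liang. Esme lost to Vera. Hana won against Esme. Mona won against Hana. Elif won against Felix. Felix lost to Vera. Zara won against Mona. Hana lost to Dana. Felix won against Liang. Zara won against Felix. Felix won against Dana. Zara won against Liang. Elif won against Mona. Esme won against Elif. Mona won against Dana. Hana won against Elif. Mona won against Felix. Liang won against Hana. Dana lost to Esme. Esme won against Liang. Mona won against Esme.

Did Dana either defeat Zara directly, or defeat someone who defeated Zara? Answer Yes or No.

Dana did not beat Zara directly.
Dana beat Hana. Of those, Hana beat Zara.

Yes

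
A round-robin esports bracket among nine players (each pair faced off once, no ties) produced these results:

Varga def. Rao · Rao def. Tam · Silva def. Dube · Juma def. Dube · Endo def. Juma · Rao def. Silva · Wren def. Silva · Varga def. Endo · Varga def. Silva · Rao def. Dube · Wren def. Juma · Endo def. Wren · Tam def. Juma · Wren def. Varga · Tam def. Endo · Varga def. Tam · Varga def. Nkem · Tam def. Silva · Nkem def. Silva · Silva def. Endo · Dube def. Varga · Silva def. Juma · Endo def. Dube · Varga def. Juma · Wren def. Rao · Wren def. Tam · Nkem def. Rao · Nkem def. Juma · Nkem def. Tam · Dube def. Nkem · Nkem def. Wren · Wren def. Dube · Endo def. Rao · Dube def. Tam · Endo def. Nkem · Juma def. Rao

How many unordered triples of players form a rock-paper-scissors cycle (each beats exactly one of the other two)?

Win totals: Rao 3, Endo 5, Dube 3, Nkem 5, Wren 6, Varga 6, Juma 2, Silva 3, Tam 3.
A player with w wins dominates both others in C(w,2) triples; summing gives 3 + 10 + 3 + 10 + 15 + 15 + 1 + 3 + 3 = 63 transitive triples.
Total triples C(9,3) = 84, so cyclic triples = 84 − 63 = 21.

21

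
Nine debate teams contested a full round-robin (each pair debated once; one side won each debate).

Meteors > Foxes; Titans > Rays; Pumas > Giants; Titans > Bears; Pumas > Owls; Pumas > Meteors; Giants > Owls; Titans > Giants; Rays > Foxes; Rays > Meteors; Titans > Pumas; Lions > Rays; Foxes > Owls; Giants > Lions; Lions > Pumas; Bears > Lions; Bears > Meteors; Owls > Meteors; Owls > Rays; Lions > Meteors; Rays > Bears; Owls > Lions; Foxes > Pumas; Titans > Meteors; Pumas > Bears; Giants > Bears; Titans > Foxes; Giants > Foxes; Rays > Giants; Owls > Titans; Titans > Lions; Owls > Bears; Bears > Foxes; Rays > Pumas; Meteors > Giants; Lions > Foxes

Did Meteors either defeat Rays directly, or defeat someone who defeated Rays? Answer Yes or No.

No

Meteors did not beat Rays directly.
Meteors beat Foxes, Giants, but each of them lost to Rays. No two-step path.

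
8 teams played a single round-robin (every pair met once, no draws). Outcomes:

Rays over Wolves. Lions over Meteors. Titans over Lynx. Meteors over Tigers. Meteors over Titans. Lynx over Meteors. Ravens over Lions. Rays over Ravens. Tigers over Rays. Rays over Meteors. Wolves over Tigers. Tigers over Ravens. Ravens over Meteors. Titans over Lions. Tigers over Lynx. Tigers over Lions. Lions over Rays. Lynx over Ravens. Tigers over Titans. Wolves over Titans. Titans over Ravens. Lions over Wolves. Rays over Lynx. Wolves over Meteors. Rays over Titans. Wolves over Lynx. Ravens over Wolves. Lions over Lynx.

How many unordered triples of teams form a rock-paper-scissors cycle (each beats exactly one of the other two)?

16

Win totals: Titans 3, Wolves 4, Ravens 3, Lynx 2, Lions 4, Meteors 2, Tigers 5, Rays 5.
A team with w wins dominates both others in C(w,2) triples; summing gives 3 + 6 + 3 + 1 + 6 + 1 + 10 + 10 = 40 transitive triples.
Total triples C(8,3) = 56, so cyclic triples = 56 − 40 = 16.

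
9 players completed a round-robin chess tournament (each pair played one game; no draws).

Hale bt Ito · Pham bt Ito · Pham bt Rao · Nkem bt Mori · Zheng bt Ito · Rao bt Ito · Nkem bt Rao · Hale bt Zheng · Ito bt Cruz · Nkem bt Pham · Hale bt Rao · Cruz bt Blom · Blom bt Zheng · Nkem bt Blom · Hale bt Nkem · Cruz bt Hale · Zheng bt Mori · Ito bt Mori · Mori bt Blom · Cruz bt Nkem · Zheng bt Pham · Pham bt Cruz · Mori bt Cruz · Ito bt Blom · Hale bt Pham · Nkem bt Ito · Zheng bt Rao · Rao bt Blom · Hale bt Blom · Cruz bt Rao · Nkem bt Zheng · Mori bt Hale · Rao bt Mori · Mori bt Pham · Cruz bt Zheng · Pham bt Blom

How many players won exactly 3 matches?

Win totals: Nkem 6, Ito 3, Blom 1, Zheng 4, Cruz 5, Rao 3, Mori 4, Pham 4, Hale 6.
Exactly 3: Ito, Rao — 2 players.

2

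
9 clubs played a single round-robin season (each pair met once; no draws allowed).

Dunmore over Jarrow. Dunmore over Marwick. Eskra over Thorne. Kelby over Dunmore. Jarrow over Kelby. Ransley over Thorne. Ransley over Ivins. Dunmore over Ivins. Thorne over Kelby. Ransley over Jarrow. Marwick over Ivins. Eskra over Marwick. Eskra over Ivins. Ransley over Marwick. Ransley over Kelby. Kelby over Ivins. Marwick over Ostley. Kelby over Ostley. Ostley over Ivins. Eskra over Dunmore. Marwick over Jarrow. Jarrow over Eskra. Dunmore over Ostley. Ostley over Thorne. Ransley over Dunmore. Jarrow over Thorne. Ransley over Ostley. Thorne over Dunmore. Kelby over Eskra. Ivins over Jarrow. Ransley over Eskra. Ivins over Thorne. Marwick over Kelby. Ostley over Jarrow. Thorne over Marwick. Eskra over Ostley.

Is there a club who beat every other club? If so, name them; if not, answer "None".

Ransley

Ransley has 8 wins out of 8 opponents — a perfect record.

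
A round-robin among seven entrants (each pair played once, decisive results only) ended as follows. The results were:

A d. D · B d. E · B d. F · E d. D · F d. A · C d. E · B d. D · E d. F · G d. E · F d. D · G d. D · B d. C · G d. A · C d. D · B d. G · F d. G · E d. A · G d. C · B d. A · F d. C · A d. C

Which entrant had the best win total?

B

Win totals: A 2, B 6, C 2, D 0, E 3, F 4, G 4.
B leads with 6 wins (next highest: 4).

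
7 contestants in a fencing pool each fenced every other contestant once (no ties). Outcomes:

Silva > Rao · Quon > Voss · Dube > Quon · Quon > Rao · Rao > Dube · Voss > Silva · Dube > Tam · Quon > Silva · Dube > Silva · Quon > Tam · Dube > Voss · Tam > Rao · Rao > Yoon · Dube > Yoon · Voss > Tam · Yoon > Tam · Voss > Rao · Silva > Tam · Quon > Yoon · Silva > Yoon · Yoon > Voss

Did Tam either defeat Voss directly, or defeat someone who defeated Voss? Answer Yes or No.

Tam did not beat Voss directly.
Tam beat Rao, but each of them lost to Voss. No two-step path.

No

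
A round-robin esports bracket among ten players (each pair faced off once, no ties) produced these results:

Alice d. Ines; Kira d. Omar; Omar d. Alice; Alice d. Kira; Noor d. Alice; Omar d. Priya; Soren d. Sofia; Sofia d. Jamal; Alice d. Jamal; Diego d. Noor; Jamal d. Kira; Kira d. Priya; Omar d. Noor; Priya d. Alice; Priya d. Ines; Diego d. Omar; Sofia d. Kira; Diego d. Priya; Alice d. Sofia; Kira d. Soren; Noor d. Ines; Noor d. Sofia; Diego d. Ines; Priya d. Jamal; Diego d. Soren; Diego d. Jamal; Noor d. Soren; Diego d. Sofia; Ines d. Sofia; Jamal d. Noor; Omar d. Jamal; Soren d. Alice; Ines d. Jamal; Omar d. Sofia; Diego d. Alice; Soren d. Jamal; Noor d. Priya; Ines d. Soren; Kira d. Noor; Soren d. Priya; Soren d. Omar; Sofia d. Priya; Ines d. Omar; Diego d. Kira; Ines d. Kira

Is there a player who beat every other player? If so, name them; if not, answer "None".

Diego has 9 wins out of 9 opponents — a perfect record.

Diego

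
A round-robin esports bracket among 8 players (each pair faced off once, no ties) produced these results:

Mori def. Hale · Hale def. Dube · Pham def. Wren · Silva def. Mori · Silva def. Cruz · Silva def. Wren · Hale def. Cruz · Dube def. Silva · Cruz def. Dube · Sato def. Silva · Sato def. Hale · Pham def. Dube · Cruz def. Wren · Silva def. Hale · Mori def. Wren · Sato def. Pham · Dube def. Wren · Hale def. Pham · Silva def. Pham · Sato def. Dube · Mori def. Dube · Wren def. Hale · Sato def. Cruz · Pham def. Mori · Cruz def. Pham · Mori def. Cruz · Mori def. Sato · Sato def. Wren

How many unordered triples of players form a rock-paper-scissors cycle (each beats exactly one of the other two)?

Win totals: Silva 5, Cruz 3, Pham 3, Hale 3, Dube 2, Mori 5, Sato 6, Wren 1.
A player with w wins dominates both others in C(w,2) triples; summing gives 10 + 3 + 3 + 3 + 1 + 10 + 15 + 0 = 45 transitive triples.
Total triples C(8,3) = 56, so cyclic triples = 56 − 45 = 11.

11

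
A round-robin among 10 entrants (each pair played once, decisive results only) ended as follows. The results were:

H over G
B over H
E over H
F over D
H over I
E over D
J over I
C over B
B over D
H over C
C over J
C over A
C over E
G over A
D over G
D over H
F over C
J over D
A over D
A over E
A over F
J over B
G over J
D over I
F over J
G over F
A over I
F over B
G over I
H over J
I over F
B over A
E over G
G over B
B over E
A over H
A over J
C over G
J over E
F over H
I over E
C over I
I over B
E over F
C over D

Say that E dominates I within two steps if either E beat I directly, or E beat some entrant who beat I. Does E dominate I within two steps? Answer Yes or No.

E did not beat I directly.
E beat D, F, G, H. Of those, D beat I.

Yes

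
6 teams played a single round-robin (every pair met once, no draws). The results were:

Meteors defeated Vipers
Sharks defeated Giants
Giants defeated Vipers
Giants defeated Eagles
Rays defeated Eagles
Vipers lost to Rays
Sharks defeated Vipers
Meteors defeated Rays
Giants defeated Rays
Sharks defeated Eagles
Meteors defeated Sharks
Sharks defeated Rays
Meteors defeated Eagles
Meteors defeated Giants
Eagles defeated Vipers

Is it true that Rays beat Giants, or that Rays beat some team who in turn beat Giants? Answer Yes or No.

Rays did not beat Giants directly.
Rays beat Eagles, Vipers, but each of them lost to Giants. No two-step path.

No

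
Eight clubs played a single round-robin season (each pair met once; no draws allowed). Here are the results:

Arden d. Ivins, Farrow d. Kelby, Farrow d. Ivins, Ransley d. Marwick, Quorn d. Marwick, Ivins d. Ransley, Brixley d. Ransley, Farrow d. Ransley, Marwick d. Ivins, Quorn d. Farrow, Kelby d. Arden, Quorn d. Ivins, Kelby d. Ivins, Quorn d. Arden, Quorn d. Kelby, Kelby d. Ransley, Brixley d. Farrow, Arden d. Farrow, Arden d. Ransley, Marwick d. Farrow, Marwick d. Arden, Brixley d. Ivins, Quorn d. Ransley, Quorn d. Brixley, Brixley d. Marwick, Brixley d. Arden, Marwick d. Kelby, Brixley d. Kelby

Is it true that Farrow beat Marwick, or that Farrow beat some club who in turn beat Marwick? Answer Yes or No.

Yes

Farrow did not beat Marwick directly.
Farrow beat Kelby, Ivins, Ransley. Of those, Ransley beat Marwick.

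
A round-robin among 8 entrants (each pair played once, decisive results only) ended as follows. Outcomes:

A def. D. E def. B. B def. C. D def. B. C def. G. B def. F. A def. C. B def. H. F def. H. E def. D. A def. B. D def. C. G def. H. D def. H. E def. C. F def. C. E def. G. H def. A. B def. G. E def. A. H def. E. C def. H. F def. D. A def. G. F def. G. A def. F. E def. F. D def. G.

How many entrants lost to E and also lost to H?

E beat: A, B, C, D, F, G.
H beat: A, E.
Both beat: A — 1.

1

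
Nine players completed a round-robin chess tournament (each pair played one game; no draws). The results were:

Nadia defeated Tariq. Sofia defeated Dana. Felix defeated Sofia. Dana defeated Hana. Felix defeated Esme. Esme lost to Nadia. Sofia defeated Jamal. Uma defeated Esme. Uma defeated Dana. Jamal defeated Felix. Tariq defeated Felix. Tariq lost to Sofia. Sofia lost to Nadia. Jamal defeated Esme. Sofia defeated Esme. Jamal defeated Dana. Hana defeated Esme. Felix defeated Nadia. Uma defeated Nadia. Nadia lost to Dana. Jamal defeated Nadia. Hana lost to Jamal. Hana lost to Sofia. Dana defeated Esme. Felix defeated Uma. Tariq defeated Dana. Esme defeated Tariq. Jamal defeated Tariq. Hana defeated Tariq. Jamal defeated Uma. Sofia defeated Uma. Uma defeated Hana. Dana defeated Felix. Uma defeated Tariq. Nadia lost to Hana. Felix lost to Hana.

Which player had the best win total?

Jamal

Win totals: Jamal 7, Sofia 6, Dana 4, Uma 5, Felix 4, Hana 4, Esme 1, Tariq 2, Nadia 3.
Jamal leads with 7 wins (next highest: 6).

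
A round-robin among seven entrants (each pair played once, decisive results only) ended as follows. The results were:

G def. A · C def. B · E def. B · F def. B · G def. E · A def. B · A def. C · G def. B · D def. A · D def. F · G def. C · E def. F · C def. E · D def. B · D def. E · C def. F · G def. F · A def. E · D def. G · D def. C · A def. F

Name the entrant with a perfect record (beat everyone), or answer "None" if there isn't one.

D

D has 6 wins out of 6 opponents — a perfect record.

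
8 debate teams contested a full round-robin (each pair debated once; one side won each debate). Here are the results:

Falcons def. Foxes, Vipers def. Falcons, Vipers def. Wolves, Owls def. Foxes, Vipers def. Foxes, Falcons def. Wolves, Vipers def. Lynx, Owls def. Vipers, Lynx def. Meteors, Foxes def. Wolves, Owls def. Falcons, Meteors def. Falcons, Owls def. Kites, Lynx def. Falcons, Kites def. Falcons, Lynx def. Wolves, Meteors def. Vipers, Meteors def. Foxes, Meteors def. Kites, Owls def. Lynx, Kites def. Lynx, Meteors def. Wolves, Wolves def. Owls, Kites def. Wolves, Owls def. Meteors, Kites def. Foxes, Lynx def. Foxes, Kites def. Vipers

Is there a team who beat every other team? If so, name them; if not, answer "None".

Highest win total is Owls with 6 (out of 7 possible).
Owls lost to Wolves, so no team went undefeated.

None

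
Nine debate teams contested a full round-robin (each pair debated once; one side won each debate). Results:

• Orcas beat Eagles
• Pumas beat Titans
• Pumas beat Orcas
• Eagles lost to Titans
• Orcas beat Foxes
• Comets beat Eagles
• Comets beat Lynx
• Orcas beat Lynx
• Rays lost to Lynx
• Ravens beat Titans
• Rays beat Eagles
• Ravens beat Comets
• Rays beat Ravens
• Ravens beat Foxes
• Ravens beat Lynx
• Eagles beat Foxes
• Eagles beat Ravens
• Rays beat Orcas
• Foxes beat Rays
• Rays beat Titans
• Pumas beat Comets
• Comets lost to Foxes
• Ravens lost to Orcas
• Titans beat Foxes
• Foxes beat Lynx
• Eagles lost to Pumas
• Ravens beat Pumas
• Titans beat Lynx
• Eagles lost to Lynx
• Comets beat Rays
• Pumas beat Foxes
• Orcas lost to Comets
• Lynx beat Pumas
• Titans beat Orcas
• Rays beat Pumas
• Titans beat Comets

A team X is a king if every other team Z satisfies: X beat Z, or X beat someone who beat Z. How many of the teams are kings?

8

Eagles cannot reach Orcas in two steps.
Titans reaches everyone (king).
Comets reaches everyone (king).
Lynx reaches everyone (king).
Rays reaches everyone (king).
Foxes reaches everyone (king).
Pumas reaches everyone (king).
Ravens reaches everyone (king).
Orcas reaches everyone (king).
Kings: Titans, Comets, Lynx, Rays, Foxes, Pumas, Ravens, Orcas — 8.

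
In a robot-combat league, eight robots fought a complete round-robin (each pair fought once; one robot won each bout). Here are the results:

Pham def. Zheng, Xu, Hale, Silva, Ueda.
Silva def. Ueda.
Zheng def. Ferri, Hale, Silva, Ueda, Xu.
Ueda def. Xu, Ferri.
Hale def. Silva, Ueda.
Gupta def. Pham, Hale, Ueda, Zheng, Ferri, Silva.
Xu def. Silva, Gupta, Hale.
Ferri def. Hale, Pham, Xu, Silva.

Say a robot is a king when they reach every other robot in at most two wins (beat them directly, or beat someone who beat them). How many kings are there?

5

Xu reaches everyone (king).
Silva cannot reach Hale, Zheng, Gupta, Pham in two steps.
Hale cannot reach Zheng, Gupta, Pham in two steps.
Zheng reaches everyone (king).
Ferri reaches everyone (king).
Gupta reaches everyone (king).
Ueda cannot reach Zheng in two steps.
Pham reaches everyone (king).
Kings: Xu, Zheng, Ferri, Gupta, Pham — 5.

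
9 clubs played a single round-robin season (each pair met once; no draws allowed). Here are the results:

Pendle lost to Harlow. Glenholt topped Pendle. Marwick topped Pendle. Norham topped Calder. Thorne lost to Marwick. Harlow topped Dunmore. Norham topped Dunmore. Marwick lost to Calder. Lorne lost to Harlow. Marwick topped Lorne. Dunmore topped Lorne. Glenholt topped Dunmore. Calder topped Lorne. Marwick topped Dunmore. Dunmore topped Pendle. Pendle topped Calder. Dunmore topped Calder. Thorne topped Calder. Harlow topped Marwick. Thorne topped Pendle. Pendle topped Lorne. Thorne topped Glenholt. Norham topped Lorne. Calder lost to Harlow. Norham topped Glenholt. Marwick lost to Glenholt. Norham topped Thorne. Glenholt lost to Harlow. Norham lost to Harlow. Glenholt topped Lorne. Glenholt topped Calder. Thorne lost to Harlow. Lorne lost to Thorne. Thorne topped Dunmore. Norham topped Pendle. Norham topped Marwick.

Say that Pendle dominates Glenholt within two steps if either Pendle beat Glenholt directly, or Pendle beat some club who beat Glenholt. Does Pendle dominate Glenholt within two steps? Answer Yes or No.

Pendle did not beat Glenholt directly.
Pendle beat Calder, Lorne, but each of them lost to Glenholt. No two-step path.

No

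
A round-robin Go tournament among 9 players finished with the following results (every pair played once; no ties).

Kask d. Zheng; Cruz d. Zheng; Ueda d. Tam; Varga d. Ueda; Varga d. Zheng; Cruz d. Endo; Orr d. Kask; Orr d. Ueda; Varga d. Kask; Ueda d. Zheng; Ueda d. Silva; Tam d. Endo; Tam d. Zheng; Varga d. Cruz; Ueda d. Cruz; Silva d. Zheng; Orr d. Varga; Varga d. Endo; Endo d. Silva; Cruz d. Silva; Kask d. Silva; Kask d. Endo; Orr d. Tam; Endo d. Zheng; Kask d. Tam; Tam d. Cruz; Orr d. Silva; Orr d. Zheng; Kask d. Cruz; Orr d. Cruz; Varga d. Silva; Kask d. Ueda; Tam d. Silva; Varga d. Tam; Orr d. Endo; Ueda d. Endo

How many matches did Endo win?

2

Endo's results: beat Zheng, Silva; lost to Ueda, Varga, Orr, Cruz, Tam, Kask.
That is 2 wins.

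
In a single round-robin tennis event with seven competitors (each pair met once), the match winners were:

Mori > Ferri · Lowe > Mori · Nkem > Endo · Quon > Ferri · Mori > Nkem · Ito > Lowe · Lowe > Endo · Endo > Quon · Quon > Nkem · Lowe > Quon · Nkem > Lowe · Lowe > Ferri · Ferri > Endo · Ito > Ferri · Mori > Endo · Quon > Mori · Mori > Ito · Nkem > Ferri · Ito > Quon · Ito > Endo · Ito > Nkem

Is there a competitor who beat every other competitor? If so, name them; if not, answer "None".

Highest win total is Ito with 5 (out of 6 possible).
Ito lost to Mori, so no competitor went undefeated.

None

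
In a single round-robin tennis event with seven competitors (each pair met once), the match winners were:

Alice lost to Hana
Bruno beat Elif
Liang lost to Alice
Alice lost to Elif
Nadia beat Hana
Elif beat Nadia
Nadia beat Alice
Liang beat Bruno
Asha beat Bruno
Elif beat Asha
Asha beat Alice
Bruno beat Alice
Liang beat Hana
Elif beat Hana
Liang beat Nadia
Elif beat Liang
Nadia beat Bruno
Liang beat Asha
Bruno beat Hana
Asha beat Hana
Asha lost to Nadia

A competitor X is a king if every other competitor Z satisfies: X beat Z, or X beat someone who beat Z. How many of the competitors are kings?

4

Bruno reaches everyone (king).
Liang reaches everyone (king).
Hana cannot reach Bruno, Nadia, Asha, Elif in two steps.
Nadia reaches everyone (king).
Alice cannot reach Elif in two steps.
Asha cannot reach Nadia in two steps.
Elif reaches everyone (king).
Kings: Bruno, Liang, Nadia, Elif — 4.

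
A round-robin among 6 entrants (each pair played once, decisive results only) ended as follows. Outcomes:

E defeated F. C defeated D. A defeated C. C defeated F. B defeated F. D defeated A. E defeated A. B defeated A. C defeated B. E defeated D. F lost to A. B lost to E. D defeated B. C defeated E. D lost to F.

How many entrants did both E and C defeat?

E beat: A, B, D, F.
C beat: B, D, E, F.
Both beat: B, D, F — 3.

3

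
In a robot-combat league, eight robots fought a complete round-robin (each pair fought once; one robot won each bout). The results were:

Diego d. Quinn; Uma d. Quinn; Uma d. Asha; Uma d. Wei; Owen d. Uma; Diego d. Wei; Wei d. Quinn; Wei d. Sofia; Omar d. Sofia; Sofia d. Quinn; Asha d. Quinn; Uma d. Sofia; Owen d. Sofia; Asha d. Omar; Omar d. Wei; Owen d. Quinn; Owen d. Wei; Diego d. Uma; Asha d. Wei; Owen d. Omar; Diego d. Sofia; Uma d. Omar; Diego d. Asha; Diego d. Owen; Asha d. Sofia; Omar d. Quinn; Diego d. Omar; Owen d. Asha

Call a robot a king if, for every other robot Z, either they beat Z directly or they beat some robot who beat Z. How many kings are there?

Sofia cannot reach Wei, Owen, Asha, Uma, Diego, Omar in two steps.
Wei cannot reach Owen, Asha, Uma, Diego, Omar in two steps.
Owen cannot reach Diego in two steps.
Asha cannot reach Owen, Uma, Diego in two steps.
Uma cannot reach Owen, Diego in two steps.
Diego reaches everyone (king).
Quinn cannot reach Sofia, Wei, Owen, Asha, Uma, Diego, Omar in two steps.
Omar cannot reach Owen, Asha, Uma, Diego in two steps.
Kings: Diego — 1.

1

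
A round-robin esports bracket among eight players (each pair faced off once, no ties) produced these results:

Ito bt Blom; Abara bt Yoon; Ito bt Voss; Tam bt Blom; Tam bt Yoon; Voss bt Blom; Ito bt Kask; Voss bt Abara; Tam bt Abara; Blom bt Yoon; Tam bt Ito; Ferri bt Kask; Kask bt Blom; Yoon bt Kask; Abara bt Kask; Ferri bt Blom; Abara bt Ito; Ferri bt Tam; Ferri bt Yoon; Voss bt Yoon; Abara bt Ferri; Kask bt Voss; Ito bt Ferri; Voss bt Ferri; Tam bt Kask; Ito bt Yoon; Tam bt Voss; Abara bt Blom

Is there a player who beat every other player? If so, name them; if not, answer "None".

None

Highest win total is Tam with 6 (out of 7 possible).
Tam lost to Ferri, so no player went undefeated.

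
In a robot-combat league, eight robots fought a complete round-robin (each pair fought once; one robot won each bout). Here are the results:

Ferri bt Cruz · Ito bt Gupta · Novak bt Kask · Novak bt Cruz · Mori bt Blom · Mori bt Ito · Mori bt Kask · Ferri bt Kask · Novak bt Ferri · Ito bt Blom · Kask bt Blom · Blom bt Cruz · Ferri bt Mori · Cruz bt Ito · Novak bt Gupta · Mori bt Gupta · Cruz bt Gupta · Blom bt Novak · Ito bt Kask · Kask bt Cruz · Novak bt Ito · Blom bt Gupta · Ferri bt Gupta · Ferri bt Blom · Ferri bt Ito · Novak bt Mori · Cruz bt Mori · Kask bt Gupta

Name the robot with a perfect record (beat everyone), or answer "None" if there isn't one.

None

Highest win total is Novak with 6 (out of 7 possible).
Novak lost to Blom, so no robot went undefeated.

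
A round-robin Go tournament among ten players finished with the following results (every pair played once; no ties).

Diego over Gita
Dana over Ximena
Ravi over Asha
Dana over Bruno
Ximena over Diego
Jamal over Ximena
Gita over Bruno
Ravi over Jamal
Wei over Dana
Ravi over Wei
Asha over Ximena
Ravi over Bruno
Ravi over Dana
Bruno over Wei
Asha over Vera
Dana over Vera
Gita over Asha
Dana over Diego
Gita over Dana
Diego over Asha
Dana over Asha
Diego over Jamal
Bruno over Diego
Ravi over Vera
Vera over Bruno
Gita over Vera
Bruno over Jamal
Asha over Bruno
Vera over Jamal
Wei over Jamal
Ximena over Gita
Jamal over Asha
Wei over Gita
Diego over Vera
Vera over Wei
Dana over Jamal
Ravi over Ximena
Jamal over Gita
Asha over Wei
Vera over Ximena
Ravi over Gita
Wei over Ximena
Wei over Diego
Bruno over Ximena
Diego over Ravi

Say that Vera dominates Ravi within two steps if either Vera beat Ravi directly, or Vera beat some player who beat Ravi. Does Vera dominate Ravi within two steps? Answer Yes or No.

No

Vera did not beat Ravi directly.
Vera beat Wei, Jamal, Ximena, Bruno, but each of them lost to Ravi. No two-step path.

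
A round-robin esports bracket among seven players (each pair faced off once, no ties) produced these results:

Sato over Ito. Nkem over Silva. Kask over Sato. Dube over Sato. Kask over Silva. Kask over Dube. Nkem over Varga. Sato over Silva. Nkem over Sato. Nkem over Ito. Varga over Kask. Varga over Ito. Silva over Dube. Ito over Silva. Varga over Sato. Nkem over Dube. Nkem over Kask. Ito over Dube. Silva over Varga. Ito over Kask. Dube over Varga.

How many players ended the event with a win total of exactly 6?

Win totals: Ito 3, Kask 3, Dube 2, Nkem 6, Sato 2, Silva 2, Varga 3.
Exactly 6: Nkem — 1 player.

1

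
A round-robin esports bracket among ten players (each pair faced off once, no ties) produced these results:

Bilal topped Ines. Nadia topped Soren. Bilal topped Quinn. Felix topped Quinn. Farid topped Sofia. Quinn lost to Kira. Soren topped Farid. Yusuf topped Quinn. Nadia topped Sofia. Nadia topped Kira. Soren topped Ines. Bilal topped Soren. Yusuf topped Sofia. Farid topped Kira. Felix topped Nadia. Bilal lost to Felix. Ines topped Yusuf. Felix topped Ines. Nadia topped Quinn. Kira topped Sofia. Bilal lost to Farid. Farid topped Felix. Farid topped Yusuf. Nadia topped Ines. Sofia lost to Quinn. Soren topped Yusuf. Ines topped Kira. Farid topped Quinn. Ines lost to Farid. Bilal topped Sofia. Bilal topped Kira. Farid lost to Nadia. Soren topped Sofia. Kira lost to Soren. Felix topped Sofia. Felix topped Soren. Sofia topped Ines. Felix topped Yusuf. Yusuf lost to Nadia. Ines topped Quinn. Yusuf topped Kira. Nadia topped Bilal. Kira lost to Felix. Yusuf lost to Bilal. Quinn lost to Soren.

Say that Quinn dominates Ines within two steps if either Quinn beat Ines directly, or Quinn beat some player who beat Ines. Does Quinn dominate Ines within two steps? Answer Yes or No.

Yes

Quinn did not beat Ines directly.
Quinn beat Sofia. Of those, Sofia beat Ines.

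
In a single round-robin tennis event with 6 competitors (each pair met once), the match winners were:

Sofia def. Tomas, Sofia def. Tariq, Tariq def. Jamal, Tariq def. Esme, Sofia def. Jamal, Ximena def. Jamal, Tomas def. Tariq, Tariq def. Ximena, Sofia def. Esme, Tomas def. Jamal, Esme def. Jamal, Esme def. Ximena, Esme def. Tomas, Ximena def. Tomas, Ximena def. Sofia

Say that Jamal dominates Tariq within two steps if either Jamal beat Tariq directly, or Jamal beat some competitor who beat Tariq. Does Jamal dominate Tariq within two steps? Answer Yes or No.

Jamal did not beat Tariq directly.
Jamal beat no one, so there is no intermediate competitor.

No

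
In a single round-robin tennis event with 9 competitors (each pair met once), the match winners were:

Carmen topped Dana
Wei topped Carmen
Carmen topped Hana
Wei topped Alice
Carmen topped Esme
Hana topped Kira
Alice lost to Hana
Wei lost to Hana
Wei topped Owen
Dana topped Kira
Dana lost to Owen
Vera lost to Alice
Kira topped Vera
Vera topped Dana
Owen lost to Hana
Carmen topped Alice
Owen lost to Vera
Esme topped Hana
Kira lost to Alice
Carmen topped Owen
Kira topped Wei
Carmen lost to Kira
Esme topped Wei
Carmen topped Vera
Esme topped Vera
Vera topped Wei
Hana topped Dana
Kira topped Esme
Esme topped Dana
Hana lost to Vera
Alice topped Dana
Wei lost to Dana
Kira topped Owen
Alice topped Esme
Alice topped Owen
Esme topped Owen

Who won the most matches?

Carmen

Win totals: Esme 5, Wei 3, Carmen 6, Dana 2, Alice 5, Hana 5, Owen 1, Vera 4, Kira 5.
Carmen leads with 6 wins (next highest: 5).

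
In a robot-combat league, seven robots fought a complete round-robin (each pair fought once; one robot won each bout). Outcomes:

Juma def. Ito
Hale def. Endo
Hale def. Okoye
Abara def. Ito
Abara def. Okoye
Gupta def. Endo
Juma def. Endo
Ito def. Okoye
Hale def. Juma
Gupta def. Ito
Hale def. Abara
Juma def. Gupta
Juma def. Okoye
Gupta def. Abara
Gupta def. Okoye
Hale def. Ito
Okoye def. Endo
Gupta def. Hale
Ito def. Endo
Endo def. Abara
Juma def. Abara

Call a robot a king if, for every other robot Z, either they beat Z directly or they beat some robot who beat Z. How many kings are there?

3

Okoye cannot reach Gupta, Hale, Juma, Ito in two steps.
Gupta reaches everyone (king).
Endo cannot reach Gupta, Hale, Juma in two steps.
Abara cannot reach Gupta, Hale, Juma in two steps.
Hale reaches everyone (king).
Juma reaches everyone (king).
Ito cannot reach Gupta, Hale, Juma in two steps.
Kings: Gupta, Hale, Juma — 3.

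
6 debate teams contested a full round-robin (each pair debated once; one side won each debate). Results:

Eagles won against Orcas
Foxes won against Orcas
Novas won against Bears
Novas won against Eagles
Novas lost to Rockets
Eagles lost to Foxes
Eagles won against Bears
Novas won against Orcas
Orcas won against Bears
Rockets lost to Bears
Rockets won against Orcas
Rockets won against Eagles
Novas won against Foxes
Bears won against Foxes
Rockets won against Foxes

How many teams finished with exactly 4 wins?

2

Win totals: Orcas 1, Foxes 2, Novas 4, Rockets 4, Eagles 2, Bears 2.
Exactly 4: Novas, Rockets — 2 teams.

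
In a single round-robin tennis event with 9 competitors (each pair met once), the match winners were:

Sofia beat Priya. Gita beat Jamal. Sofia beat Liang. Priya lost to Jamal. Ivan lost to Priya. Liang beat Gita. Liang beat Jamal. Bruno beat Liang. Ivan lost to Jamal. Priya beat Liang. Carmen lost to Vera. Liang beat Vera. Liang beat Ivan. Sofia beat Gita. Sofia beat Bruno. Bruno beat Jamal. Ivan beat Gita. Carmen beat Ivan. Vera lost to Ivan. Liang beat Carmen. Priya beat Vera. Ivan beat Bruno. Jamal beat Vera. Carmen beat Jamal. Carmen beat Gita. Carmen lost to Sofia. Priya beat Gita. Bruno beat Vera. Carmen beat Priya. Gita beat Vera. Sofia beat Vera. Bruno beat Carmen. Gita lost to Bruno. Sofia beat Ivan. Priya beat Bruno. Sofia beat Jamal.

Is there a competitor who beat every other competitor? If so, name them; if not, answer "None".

Sofia has 8 wins out of 8 opponents — a perfect record.

Sofia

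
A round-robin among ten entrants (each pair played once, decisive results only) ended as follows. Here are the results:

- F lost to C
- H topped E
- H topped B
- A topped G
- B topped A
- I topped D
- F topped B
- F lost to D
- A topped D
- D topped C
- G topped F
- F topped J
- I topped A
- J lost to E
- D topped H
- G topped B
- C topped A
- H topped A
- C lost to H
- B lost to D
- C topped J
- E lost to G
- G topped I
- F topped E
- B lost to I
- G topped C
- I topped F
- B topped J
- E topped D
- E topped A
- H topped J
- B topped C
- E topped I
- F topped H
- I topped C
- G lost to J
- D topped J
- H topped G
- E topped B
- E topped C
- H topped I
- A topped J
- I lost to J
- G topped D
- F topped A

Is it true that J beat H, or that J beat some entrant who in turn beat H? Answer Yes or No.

J did not beat H directly.
J beat G, I, but each of them lost to H. No two-step path.

No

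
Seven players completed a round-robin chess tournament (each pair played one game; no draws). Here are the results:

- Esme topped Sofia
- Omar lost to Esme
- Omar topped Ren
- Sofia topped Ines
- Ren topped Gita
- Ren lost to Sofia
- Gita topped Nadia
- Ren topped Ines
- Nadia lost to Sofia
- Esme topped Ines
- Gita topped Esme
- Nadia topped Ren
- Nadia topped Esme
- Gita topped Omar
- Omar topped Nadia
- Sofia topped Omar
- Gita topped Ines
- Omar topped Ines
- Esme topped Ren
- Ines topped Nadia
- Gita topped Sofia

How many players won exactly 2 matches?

Win totals: Ines 1, Nadia 2, Ren 2, Sofia 4, Omar 3, Gita 5, Esme 4.
Exactly 2: Nadia, Ren — 2 players.

2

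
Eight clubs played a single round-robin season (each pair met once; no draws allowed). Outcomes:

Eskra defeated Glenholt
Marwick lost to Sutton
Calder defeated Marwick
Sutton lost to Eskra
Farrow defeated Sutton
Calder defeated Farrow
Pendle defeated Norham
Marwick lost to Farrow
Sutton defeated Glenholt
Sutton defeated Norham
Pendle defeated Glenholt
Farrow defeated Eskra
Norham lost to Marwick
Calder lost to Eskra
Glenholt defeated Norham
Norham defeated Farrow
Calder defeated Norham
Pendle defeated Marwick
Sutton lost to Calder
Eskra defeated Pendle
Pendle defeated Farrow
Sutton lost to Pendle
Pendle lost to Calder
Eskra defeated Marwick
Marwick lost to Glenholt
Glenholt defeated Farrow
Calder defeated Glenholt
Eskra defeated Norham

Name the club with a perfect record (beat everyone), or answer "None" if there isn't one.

Highest win total is Eskra with 6 (out of 7 possible).
Eskra lost to Farrow, so no club went undefeated.

None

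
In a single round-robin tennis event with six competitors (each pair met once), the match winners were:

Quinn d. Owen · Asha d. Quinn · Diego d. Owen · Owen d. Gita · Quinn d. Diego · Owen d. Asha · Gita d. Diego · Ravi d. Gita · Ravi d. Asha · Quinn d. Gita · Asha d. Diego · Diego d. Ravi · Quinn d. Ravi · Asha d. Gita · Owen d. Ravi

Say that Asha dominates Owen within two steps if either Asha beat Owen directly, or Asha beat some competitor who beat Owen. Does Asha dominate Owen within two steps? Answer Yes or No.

Yes

Asha did not beat Owen directly.
Asha beat Quinn, Gita, Diego. Of those, Quinn beat Owen.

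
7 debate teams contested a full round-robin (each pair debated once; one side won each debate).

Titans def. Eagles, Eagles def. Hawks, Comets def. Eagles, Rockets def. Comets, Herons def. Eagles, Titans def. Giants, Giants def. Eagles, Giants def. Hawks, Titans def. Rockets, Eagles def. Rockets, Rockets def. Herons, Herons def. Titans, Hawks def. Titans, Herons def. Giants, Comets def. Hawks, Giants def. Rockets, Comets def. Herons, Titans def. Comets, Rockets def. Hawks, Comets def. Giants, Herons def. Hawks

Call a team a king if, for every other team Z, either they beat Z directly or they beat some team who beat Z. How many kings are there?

Rockets reaches everyone (king).
Hawks cannot reach Herons in two steps.
Titans reaches everyone (king).
Herons reaches everyone (king).
Comets reaches everyone (king).
Eagles cannot reach Giants in two steps.
Giants reaches everyone (king).
Kings: Rockets, Titans, Herons, Comets, Giants — 5.

5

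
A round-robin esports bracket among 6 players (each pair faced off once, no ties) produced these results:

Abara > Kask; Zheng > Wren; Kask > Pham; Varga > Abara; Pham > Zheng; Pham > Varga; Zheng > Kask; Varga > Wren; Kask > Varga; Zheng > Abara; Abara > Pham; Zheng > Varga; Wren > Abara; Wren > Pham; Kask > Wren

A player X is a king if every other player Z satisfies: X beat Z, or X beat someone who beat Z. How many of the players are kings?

5

Kask reaches everyone (king).
Pham reaches everyone (king).
Zheng reaches everyone (king).
Wren reaches everyone (king).
Abara reaches everyone (king).
Varga cannot reach Zheng in two steps.
Kings: Kask, Pham, Zheng, Wren, Abara — 5.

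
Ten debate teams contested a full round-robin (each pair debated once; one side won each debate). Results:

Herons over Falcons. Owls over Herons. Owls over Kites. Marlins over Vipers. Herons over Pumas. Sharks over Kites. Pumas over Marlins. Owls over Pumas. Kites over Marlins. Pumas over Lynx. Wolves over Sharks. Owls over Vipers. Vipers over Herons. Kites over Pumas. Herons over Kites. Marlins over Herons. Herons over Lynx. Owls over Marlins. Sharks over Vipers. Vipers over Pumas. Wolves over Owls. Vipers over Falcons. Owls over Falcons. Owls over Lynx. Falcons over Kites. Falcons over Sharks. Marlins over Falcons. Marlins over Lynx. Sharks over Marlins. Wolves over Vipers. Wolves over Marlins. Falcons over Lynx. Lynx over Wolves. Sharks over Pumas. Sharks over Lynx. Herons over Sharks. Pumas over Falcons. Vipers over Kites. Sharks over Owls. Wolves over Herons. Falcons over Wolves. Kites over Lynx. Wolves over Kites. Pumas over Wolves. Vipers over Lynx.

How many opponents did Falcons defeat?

Falcons' results: beat Wolves, Kites, Lynx, Sharks; lost to Vipers, Pumas, Owls, Herons, Marlins.
That is 4 wins.

4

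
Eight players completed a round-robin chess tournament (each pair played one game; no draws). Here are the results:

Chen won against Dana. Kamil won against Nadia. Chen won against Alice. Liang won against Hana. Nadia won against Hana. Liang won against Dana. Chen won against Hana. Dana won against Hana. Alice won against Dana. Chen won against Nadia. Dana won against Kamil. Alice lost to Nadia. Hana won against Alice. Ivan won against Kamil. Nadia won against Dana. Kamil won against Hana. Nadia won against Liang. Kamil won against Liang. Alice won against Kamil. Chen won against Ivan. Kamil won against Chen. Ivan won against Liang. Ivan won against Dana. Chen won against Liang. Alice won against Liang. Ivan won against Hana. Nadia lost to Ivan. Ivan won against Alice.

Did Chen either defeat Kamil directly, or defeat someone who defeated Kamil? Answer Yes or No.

Yes

Chen did not beat Kamil directly.
Chen beat Hana, Dana, Nadia, Ivan, Liang, Alice. Of those, Dana beat Kamil.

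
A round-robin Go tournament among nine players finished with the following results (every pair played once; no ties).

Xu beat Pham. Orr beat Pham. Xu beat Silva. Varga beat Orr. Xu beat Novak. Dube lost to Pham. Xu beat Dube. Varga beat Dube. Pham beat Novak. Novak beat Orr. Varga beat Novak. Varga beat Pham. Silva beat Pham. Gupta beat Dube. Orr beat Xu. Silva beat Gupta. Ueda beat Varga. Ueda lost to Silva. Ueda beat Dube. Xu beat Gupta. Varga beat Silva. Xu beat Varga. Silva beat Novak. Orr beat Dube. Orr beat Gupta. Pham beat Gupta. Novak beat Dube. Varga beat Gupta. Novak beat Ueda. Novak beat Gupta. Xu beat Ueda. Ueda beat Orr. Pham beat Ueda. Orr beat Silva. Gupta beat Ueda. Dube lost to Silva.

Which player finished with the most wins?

Xu

Win totals: Xu 7, Ueda 3, Novak 4, Dube 0, Orr 5, Silva 5, Varga 6, Gupta 2, Pham 4.
Xu leads with 7 wins (next highest: 6).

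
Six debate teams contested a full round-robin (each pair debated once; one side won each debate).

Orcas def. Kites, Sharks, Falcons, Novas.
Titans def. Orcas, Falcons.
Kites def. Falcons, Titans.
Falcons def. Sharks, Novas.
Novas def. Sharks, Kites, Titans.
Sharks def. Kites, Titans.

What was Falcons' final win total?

2

Falcons' results: beat Novas, Sharks; lost to Kites, Orcas, Titans.
That is 2 wins.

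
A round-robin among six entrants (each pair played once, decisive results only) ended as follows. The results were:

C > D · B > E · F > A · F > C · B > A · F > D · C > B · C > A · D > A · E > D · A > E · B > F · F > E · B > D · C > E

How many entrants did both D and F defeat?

D beat: A.
F beat: A, C, D, E.
Both beat: A — 1.

1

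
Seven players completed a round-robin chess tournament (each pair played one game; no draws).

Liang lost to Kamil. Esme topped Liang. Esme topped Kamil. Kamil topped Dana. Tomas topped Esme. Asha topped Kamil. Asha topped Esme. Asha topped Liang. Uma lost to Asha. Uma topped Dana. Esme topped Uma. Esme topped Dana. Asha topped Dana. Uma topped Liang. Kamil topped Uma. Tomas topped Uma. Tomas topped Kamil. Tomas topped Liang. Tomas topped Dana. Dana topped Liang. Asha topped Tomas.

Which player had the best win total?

Win totals: Kamil 3, Uma 2, Dana 1, Asha 6, Liang 0, Esme 4, Tomas 5.
Asha leads with 6 wins (next highest: 5).

Asha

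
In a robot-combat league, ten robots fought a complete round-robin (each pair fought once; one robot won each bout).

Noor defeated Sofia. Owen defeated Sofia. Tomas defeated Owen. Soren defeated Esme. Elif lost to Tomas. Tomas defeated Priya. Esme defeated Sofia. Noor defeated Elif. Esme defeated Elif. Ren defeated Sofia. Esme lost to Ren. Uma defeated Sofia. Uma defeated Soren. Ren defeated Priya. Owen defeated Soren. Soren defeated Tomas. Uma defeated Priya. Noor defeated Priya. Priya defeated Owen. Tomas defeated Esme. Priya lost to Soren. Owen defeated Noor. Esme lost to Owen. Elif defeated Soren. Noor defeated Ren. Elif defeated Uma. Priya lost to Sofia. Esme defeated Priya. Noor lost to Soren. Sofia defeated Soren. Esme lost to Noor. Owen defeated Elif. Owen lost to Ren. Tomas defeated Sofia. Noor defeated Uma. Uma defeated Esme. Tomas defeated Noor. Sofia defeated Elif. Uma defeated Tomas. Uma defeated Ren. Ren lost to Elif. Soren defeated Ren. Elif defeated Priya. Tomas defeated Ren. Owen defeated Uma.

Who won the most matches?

Tomas

Win totals: Priya 1, Ren 4, Noor 6, Soren 5, Sofia 3, Owen 6, Uma 6, Elif 4, Esme 3, Tomas 7.
Tomas leads with 7 wins (next highest: 6).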